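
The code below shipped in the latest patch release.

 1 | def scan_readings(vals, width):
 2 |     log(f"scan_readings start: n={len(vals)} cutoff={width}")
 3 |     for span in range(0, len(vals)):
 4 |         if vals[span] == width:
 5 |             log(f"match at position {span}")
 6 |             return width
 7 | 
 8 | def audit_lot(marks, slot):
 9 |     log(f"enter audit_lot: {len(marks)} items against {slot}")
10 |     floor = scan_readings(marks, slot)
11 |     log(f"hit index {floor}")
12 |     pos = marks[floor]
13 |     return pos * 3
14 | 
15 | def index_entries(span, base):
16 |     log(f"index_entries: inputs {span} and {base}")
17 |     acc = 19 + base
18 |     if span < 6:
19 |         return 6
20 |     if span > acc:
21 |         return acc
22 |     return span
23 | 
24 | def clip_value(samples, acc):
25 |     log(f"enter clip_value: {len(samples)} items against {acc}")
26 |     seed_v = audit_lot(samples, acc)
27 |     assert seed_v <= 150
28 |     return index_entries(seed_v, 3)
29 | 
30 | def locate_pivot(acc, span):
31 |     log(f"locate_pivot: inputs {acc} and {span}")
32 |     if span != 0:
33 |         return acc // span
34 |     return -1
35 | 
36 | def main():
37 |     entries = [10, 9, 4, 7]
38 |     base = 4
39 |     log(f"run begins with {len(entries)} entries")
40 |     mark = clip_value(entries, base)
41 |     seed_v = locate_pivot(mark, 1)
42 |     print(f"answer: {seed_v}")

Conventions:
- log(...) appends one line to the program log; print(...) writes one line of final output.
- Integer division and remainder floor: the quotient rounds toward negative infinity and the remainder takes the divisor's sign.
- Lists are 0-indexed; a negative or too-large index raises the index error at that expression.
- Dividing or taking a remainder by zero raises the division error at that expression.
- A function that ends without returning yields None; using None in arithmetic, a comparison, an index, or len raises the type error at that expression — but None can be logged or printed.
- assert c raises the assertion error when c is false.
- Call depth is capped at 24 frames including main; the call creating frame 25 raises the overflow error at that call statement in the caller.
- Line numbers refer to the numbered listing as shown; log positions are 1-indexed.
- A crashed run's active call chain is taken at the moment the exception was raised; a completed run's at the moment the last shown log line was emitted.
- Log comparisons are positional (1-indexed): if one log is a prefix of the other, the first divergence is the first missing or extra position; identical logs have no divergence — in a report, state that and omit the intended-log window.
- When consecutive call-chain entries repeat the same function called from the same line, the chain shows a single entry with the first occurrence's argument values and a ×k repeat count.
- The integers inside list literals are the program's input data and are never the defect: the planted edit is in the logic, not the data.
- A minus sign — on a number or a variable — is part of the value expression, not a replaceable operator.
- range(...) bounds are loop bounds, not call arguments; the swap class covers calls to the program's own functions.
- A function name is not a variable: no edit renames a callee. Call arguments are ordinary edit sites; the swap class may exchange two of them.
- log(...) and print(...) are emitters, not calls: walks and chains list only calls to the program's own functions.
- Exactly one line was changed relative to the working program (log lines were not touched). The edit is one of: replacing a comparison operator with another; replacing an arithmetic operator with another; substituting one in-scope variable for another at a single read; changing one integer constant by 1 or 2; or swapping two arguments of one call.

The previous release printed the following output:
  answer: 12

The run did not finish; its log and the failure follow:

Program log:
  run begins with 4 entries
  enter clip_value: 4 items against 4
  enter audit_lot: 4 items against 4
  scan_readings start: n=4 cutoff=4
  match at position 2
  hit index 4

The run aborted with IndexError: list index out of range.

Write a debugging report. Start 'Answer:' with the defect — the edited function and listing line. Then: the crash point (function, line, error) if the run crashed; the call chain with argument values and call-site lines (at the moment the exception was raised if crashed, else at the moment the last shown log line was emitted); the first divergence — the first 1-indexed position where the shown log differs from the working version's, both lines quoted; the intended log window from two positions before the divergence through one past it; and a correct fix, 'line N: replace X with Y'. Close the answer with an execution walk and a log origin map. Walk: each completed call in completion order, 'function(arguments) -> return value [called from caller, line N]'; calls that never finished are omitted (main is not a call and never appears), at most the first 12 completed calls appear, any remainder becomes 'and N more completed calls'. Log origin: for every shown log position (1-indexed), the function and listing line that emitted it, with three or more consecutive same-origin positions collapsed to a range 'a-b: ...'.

Answer: the defect is in scan_readings at line 6.
Core observation: Position 6 is the first bad log line: 'hit index 4' should read 'hit index 2'.
Crash: audit_lot, line 12, IndexError.
Call chain: main -> clip_value([10, 9, 4, 7], 4) (called at line 40) -> audit_lot([10, 9, 4, 7], 4) (called at line 26).
First divergence: at position 6 the run shows 'hit index 4' where the working version logs 'hit index 2'.
Intended log window:
  4: scan_readings start: n=4 cutoff=4
  5: match at position 2
  6: hit index 2
  7: index_entries: inputs 12 and 3
Execution walk:
  scan_readings([10, 9, 4, 7], 4) -> 4  [called from audit_lot, line 10]
Origin of each log line:
  1: logged in main at line 39
  2: logged in clip_value at line 25
  3: logged in audit_lot at line 9
  4: logged in scan_readings at line 2
  5: logged in scan_readings at line 5
  6: logged in audit_lot at line 11
A correct fix: line 6: replace `width` with `span`.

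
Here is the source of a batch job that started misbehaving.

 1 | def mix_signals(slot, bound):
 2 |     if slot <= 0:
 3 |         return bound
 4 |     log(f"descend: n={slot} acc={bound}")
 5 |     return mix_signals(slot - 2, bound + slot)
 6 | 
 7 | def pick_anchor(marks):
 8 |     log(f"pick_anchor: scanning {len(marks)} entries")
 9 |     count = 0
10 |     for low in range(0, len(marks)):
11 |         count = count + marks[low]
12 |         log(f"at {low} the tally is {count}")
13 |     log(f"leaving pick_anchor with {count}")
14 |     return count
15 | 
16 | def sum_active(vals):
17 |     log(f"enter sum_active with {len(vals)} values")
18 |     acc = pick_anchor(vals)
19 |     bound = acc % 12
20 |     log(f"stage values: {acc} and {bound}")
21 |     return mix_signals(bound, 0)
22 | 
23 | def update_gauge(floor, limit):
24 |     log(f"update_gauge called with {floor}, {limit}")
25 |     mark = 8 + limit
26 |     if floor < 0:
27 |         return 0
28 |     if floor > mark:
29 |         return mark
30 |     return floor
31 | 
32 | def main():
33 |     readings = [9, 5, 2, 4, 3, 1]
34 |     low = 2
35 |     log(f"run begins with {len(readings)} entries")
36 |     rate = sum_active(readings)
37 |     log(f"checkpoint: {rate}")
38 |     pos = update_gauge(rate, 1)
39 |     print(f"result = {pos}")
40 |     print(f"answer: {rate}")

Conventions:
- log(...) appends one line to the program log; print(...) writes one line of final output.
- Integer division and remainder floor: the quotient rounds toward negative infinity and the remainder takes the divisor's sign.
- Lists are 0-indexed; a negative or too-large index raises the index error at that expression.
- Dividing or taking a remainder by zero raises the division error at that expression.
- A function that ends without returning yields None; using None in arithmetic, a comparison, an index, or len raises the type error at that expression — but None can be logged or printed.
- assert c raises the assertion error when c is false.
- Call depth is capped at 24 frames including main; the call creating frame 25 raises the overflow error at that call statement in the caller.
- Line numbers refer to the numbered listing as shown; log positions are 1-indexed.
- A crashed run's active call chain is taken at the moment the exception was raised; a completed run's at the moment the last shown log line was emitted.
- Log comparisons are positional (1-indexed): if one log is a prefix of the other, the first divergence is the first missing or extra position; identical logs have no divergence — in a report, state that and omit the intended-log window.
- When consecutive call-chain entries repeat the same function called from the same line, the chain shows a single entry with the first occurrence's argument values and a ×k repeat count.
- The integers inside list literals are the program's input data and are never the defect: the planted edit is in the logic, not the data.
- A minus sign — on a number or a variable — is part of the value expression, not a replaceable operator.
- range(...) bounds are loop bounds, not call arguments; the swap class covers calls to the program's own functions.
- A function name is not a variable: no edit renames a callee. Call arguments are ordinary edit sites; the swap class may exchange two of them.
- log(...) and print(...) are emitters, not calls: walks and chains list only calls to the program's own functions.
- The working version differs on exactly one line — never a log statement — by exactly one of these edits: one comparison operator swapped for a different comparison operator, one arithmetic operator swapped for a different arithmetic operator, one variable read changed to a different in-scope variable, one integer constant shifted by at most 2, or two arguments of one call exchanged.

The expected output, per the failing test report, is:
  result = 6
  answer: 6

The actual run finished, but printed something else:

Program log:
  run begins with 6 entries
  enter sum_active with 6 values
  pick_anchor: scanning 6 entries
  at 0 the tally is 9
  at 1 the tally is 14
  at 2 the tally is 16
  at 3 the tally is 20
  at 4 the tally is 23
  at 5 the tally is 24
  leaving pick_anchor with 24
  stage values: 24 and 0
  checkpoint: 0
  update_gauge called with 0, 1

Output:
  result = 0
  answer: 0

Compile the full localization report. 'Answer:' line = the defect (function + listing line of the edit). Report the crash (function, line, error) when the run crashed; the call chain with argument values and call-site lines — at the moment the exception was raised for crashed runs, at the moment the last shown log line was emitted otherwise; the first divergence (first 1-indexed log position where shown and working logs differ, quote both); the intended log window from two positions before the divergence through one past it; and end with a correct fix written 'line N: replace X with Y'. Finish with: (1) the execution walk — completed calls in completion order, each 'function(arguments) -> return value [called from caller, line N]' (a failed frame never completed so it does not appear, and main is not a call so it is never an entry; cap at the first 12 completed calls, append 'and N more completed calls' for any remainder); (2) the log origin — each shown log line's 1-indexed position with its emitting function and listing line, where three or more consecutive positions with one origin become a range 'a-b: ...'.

Answer: the defect is in sum_active at line 19.
The tell: Everything matches until log position 11, which reads 'stage values: 24 and 0' in place of 'stage values: 24 and 4'.
Call chain: main -> update_gauge(0, 1) (called at line 38).
First divergence: position 11 — the shown line 'stage values: 24 and 0' should read 'stage values: 24 and 4'.
Intended log window:
  9: at 5 the tally is 24
  10: leaving pick_anchor with 24
  11: stage values: 24 and 4
  12: descend: n=4 acc=0
Execution walk:
  pick_anchor([9, 5, 2, 4, 3, 1]) -> 24  [called from sum_active, line 18]
  mix_signals(0, 0) -> 0  [called from sum_active, line 21]
  sum_active([9, 5, 2, 4, 3, 1]) -> 0  [called from main, line 36]
  update_gauge(0, 1) -> 0  [called from main, line 38]
Origin of each log line:
  1: from main, line 35
  2: from sum_active, line 17
  3: from pick_anchor, line 8
  4-9: from pick_anchor, line 12
  10: from pick_anchor, line 13
  11: from sum_active, line 20
  12: from main, line 37
  13: from update_gauge, line 24
A correct fix: line 19: replace `12` with `10`.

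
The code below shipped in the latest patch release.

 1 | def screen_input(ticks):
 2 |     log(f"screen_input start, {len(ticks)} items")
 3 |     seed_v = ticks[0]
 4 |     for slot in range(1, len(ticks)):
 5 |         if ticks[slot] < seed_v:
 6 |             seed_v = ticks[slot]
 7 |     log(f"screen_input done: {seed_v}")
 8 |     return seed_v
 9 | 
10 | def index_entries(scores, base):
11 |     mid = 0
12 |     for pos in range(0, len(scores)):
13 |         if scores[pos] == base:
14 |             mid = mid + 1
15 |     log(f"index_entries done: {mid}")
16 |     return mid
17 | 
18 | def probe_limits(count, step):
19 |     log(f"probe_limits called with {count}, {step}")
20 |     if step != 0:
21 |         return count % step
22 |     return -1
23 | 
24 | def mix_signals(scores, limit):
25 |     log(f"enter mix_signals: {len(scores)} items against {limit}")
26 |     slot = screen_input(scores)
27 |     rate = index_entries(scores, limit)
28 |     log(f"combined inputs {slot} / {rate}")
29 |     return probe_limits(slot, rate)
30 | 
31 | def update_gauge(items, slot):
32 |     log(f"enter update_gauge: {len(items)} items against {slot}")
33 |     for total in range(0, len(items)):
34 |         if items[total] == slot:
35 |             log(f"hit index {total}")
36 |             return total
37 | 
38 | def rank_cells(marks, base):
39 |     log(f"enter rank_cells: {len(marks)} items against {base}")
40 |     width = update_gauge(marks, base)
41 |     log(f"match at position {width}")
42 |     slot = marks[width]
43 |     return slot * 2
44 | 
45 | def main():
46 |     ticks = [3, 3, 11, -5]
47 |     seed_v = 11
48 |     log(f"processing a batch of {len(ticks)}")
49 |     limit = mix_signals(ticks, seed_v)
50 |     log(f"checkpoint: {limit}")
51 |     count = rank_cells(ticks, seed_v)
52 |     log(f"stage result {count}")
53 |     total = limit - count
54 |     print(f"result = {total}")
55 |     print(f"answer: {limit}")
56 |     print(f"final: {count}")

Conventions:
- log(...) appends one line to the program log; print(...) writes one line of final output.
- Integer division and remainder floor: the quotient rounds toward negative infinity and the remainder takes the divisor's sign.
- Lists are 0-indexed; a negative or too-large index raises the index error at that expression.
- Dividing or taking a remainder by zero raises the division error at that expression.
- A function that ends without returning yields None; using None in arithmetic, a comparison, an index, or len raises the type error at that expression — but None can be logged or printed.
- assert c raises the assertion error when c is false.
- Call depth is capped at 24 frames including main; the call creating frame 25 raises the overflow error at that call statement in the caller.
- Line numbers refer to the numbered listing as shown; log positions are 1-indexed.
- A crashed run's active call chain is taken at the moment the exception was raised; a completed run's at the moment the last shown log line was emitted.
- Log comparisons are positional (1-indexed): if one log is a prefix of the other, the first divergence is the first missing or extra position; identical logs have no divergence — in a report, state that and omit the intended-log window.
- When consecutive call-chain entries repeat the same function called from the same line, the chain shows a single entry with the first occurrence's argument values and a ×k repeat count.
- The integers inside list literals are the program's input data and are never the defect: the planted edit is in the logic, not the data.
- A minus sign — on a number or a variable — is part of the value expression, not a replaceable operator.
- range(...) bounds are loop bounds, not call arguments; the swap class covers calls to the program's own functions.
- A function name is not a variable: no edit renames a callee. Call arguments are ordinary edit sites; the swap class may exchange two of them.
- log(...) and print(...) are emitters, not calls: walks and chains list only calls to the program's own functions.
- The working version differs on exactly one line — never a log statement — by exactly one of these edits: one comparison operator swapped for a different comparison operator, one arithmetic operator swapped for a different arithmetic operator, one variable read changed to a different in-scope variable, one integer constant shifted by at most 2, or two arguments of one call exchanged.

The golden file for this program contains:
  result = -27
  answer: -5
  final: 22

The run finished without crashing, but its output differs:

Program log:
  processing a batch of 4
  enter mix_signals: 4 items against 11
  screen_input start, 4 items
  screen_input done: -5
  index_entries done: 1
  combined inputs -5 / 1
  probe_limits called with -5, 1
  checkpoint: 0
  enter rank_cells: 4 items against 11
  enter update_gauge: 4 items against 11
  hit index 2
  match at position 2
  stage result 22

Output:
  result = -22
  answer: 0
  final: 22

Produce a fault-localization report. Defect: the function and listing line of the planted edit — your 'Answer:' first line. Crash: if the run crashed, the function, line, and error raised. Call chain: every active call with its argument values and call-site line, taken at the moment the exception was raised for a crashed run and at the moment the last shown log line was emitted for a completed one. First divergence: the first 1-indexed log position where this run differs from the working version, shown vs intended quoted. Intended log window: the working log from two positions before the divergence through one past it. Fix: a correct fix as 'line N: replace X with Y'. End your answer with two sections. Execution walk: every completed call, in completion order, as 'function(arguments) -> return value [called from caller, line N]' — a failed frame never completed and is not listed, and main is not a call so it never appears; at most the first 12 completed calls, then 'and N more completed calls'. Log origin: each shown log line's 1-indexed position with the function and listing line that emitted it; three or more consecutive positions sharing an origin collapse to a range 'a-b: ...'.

Answer: the defect is in probe_limits at line 21.
The tell: At log position 8 the runs split — shown 'checkpoint: 0', but the working version logs 'checkpoint: -5'.
Call chain: main.
First divergence: at position 8 the run shows 'checkpoint: 0' where the working version logs 'checkpoint: -5'.
Intended log window:
  6: combined inputs -5 / 1
  7: probe_limits called with -5, 1
  8: checkpoint: -5
  9: enter rank_cells: 4 items against 11
Execution walk:
  screen_input([3, 3, 11, -5]) -> -5  [called from mix_signals, line 26]
  index_entries([3, 3, 11, -5], 11) -> 1  [called from mix_signals, line 27]
  probe_limits(-5, 1) -> 0  [called from mix_signals, line 29]
  mix_signals([3, 3, 11, -5], 11) -> 0  [called from main, line 49]
  update_gauge([3, 3, 11, -5], 11) -> 2  [called from rank_cells, line 40]
  rank_cells([3, 3, 11, -5], 11) -> 22  [called from main, line 51]
Log origins:
  1 — main, line 48
  2 — mix_signals, line 25
  3 — screen_input, line 2
  4 — screen_input, line 7
  5 — index_entries, line 15
  6 — mix_signals, line 28
  7 — probe_limits, line 19
  8 — main, line 50
  9 — rank_cells, line 39
  10 — update_gauge, line 32
  11 — update_gauge, line 35
  12 — rank_cells, line 41
  13 — main, line 52
A correct fix: line 21: replace `%` with `//`.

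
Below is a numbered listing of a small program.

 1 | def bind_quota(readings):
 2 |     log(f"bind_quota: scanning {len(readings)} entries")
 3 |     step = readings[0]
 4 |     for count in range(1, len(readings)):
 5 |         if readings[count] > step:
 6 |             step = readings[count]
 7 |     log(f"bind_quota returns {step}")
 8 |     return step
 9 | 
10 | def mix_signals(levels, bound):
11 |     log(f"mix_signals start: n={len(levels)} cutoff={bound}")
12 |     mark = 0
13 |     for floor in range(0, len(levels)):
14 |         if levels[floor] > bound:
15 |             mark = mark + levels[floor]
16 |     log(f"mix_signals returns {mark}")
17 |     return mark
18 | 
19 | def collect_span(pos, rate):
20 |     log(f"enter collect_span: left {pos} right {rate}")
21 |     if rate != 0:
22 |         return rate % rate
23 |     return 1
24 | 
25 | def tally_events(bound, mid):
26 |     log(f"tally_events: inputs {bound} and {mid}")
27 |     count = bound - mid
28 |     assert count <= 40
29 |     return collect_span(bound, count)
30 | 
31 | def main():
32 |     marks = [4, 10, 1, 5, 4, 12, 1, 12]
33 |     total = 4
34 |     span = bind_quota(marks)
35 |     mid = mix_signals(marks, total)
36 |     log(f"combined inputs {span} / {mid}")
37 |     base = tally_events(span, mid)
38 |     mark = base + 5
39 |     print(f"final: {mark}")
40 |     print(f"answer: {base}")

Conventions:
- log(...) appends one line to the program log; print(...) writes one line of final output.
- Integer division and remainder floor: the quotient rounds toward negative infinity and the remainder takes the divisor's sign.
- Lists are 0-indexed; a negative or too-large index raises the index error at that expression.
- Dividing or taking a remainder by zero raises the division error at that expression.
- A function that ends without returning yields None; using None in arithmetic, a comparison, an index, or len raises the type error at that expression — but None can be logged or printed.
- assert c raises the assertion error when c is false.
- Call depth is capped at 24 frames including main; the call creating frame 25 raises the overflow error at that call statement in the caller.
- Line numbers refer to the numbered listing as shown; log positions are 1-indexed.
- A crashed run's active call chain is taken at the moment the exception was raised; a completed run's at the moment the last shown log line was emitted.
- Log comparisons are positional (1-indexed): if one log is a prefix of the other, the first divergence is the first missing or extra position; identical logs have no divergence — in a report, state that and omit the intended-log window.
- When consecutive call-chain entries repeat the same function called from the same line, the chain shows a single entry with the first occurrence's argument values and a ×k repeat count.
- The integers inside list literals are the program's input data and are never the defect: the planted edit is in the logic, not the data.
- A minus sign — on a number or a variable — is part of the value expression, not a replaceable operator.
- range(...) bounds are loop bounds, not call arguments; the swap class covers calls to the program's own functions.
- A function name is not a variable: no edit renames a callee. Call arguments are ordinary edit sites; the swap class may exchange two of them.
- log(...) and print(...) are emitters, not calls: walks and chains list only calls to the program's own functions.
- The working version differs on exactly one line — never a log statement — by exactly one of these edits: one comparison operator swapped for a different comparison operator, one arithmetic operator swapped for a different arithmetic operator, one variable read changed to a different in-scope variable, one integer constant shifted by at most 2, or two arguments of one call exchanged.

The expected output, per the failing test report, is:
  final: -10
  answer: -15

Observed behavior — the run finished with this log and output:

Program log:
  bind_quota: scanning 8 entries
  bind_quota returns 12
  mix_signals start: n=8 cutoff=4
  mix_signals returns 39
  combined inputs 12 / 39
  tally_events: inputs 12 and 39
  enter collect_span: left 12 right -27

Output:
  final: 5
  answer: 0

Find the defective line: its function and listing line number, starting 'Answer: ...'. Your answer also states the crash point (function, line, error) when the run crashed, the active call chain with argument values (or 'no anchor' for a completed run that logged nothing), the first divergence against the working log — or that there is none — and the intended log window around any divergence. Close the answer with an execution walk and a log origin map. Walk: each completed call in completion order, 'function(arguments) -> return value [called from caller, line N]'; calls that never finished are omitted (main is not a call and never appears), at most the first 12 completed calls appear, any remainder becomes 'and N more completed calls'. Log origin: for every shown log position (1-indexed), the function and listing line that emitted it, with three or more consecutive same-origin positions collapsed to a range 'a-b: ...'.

Answer: the defect is in collect_span at line 22.
The tell: Log streams are identical — the defect surfaces only in the printed output.
Call chain: main -> tally_events(12, 39) (called at line 37) -> collect_span(12, -27) (called at line 29).
First divergence: there is none — every log position agrees.
Execution walk:
  bind_quota([4, 10, 1, 5, 4, 12, 1, 12]) -> 12  [called from main, line 34]
  mix_signals([4, 10, 1, 5, 4, 12, 1, 12], 4) -> 39  [called from main, line 35]
  collect_span(12, -27) -> 0  [called from tally_events, line 29]
  tally_events(12, 39) -> 0  [called from main, line 37]
Origin of each log line:
  1: emitted by bind_quota (line 2)
  2: emitted by bind_quota (line 7)
  3: emitted by mix_signals (line 11)
  4: emitted by mix_signals (line 16)
  5: emitted by main (line 36)
  6: emitted by tally_events (line 26)
  7: emitted by collect_span (line 20)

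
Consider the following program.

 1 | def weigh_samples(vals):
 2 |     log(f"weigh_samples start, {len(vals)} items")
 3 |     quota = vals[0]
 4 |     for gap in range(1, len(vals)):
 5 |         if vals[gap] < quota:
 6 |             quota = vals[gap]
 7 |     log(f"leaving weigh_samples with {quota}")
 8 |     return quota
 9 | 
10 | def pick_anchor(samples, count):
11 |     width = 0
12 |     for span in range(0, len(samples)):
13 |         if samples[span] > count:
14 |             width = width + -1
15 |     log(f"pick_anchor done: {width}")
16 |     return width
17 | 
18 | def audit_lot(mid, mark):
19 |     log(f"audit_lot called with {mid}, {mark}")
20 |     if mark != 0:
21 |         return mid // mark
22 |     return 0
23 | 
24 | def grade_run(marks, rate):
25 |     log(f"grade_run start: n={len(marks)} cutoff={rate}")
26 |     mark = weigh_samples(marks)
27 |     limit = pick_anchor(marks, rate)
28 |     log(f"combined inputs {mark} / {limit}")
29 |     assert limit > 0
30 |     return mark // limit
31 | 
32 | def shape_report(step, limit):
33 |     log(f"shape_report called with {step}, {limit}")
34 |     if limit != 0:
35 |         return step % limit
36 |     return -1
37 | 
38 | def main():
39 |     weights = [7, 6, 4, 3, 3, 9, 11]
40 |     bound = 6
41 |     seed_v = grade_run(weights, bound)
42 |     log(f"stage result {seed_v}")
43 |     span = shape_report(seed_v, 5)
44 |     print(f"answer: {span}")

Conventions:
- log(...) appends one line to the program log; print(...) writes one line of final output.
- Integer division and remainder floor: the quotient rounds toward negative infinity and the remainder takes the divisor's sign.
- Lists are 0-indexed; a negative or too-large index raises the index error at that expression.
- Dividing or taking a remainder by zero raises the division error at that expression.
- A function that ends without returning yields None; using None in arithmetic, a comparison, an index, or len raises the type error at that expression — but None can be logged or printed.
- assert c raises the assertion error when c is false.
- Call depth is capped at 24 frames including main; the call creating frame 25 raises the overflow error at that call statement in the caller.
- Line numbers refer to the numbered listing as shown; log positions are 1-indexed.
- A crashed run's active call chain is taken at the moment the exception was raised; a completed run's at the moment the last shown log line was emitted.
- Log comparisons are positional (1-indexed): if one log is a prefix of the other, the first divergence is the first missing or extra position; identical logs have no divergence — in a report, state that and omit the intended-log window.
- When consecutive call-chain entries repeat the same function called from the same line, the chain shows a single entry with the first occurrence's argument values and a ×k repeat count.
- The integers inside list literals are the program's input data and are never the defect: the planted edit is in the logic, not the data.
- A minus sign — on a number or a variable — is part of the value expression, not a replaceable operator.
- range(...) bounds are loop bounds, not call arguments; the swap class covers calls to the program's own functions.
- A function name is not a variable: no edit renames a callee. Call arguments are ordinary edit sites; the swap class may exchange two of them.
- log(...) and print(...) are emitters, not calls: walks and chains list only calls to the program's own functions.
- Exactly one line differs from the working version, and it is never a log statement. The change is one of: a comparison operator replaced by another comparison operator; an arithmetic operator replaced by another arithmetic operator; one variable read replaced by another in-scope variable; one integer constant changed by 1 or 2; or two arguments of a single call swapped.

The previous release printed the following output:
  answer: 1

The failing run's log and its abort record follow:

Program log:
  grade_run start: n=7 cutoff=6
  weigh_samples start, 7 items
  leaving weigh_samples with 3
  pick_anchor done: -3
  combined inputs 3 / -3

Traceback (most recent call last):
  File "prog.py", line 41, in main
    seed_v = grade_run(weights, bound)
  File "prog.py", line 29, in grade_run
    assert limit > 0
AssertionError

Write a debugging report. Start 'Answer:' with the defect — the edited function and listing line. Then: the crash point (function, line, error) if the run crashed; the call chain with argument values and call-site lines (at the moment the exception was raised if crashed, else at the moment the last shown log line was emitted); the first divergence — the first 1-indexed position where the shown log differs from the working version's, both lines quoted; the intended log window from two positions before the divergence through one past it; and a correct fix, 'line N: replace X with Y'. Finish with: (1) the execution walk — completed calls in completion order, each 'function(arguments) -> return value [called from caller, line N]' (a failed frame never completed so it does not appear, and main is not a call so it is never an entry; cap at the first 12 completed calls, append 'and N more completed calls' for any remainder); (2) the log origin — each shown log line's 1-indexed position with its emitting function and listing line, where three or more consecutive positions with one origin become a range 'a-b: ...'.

Answer: the defect is in pick_anchor at line 14.
Core observation: Position 4 is the first bad log line: 'pick_anchor done: -3' should read 'pick_anchor done: 3'.
Crash: grade_run, line 29, AssertionError.
Call chain: main -> grade_run([7, 6, 4, 3, 3, 9, 11], 6) (called at line 41).
First divergence: position 4 — shown 'pick_anchor done: -3', intended 'pick_anchor done: 3'.
Intended log window:
  2: weigh_samples start, 7 items
  3: leaving weigh_samples with 3
  4: pick_anchor done: 3
  5: combined inputs 3 / 3
Execution walk:
  weigh_samples([7, 6, 4, 3, 3, 9, 11]) -> 3  [called from grade_run, line 26]
  pick_anchor([7, 6, 4, 3, 3, 9, 11], 6) -> -3  [called from grade_run, line 27]
Log origins:
  1: logged in grade_run at line 25
  2: logged in weigh_samples at line 2
  3: logged in weigh_samples at line 7
  4: logged in pick_anchor at line 15
  5: logged in grade_run at line 28
A correct fix: line 14: replace `-1` with `1`.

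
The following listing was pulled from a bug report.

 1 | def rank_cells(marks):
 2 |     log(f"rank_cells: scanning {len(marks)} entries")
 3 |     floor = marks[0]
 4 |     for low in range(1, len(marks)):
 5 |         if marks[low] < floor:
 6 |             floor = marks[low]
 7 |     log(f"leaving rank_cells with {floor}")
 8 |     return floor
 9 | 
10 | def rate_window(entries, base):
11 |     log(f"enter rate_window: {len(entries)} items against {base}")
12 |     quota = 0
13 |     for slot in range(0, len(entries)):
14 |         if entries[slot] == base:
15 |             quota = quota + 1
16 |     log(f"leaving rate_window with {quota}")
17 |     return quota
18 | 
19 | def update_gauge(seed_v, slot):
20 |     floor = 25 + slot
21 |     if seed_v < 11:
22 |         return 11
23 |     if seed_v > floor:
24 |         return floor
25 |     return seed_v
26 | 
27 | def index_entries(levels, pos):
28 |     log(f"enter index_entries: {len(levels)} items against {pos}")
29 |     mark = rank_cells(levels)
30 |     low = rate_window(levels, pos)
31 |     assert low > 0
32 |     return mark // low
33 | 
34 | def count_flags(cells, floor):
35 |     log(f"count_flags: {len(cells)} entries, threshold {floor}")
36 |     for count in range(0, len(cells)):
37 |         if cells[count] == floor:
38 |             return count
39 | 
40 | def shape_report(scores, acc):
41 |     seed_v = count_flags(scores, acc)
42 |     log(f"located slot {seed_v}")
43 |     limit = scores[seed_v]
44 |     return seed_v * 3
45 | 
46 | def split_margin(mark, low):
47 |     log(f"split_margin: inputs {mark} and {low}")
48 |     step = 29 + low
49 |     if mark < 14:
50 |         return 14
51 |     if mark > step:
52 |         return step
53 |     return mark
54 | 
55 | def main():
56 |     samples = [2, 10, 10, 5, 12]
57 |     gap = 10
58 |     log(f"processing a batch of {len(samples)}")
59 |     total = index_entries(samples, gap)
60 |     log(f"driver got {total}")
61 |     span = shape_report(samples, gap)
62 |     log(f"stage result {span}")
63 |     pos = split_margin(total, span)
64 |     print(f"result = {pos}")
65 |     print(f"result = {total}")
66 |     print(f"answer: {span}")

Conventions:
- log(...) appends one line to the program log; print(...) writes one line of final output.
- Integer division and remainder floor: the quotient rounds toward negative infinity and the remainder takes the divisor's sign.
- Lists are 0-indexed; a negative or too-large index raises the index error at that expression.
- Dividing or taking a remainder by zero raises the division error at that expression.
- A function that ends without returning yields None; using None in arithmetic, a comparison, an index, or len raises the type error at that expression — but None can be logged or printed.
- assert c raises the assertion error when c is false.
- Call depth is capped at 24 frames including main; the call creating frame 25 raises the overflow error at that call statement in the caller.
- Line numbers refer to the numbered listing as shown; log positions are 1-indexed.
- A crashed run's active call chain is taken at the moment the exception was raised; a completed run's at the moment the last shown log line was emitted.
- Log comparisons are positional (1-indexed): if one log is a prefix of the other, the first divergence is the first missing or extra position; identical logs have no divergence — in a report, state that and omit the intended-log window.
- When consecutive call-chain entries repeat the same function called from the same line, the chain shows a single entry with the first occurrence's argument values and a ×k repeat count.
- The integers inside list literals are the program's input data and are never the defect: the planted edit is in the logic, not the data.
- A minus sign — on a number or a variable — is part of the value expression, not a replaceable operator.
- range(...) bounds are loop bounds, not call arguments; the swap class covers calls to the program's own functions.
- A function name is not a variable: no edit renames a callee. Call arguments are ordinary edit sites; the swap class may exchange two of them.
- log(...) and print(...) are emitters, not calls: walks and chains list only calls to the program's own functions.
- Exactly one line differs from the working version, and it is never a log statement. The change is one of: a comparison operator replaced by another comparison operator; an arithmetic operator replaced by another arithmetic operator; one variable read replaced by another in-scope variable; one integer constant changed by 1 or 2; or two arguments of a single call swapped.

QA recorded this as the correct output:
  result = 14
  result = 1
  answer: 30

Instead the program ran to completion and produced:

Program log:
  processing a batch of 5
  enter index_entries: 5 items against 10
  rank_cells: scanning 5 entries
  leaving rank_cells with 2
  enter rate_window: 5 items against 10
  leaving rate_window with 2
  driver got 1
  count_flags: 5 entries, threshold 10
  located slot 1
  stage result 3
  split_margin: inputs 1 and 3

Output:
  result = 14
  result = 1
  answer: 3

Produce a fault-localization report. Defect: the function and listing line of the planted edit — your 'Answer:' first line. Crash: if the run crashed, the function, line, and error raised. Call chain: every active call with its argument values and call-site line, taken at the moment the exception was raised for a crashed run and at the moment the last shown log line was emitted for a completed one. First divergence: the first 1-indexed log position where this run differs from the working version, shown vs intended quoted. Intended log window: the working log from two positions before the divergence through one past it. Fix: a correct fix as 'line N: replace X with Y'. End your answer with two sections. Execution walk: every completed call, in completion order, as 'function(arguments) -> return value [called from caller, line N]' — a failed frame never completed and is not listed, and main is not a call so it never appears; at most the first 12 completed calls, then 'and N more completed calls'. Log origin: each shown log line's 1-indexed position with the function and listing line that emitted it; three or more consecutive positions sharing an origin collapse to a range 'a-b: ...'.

Answer: the defect is in shape_report at line 44.
Key fact: Everything matches until log position 10, which reads 'stage result 3' in place of 'stage result 30'.
Call chain: main -> split_margin(1, 3) (called at line 63).
First divergence: position 10 — shown 'stage result 3', intended 'stage result 30'.
Intended log window:
  8: count_flags: 5 entries, threshold 10
  9: located slot 1
  10: stage result 30
  11: split_margin: inputs 1 and 30
Execution walk:
  rank_cells([2, 10, 10, 5, 12]) -> 2  [called from index_entries, line 29]
  rate_window([2, 10, 10, 5, 12], 10) -> 2  [called from index_entries, line 30]
  index_entries([2, 10, 10, 5, 12], 10) -> 1  [called from main, line 59]
  count_flags([2, 10, 10, 5, 12], 10) -> 1  [called from shape_report, line 41]
  shape_report([2, 10, 10, 5, 12], 10) -> 3  [called from main, line 61]
  split_margin(1, 3) -> 14  [called from main, line 63]
Log origins:
  1: from main, line 58
  2: from index_entries, line 28
  3: from rank_cells, line 2
  4: from rank_cells, line 7
  5: from rate_window, line 11
  6: from rate_window, line 16
  7: from main, line 60
  8: from count_flags, line 35
  9: from shape_report, line 42
  10: from main, line 62
  11: from split_margin, line 47
A correct fix: line 44: replace `seed_v` with `limit`.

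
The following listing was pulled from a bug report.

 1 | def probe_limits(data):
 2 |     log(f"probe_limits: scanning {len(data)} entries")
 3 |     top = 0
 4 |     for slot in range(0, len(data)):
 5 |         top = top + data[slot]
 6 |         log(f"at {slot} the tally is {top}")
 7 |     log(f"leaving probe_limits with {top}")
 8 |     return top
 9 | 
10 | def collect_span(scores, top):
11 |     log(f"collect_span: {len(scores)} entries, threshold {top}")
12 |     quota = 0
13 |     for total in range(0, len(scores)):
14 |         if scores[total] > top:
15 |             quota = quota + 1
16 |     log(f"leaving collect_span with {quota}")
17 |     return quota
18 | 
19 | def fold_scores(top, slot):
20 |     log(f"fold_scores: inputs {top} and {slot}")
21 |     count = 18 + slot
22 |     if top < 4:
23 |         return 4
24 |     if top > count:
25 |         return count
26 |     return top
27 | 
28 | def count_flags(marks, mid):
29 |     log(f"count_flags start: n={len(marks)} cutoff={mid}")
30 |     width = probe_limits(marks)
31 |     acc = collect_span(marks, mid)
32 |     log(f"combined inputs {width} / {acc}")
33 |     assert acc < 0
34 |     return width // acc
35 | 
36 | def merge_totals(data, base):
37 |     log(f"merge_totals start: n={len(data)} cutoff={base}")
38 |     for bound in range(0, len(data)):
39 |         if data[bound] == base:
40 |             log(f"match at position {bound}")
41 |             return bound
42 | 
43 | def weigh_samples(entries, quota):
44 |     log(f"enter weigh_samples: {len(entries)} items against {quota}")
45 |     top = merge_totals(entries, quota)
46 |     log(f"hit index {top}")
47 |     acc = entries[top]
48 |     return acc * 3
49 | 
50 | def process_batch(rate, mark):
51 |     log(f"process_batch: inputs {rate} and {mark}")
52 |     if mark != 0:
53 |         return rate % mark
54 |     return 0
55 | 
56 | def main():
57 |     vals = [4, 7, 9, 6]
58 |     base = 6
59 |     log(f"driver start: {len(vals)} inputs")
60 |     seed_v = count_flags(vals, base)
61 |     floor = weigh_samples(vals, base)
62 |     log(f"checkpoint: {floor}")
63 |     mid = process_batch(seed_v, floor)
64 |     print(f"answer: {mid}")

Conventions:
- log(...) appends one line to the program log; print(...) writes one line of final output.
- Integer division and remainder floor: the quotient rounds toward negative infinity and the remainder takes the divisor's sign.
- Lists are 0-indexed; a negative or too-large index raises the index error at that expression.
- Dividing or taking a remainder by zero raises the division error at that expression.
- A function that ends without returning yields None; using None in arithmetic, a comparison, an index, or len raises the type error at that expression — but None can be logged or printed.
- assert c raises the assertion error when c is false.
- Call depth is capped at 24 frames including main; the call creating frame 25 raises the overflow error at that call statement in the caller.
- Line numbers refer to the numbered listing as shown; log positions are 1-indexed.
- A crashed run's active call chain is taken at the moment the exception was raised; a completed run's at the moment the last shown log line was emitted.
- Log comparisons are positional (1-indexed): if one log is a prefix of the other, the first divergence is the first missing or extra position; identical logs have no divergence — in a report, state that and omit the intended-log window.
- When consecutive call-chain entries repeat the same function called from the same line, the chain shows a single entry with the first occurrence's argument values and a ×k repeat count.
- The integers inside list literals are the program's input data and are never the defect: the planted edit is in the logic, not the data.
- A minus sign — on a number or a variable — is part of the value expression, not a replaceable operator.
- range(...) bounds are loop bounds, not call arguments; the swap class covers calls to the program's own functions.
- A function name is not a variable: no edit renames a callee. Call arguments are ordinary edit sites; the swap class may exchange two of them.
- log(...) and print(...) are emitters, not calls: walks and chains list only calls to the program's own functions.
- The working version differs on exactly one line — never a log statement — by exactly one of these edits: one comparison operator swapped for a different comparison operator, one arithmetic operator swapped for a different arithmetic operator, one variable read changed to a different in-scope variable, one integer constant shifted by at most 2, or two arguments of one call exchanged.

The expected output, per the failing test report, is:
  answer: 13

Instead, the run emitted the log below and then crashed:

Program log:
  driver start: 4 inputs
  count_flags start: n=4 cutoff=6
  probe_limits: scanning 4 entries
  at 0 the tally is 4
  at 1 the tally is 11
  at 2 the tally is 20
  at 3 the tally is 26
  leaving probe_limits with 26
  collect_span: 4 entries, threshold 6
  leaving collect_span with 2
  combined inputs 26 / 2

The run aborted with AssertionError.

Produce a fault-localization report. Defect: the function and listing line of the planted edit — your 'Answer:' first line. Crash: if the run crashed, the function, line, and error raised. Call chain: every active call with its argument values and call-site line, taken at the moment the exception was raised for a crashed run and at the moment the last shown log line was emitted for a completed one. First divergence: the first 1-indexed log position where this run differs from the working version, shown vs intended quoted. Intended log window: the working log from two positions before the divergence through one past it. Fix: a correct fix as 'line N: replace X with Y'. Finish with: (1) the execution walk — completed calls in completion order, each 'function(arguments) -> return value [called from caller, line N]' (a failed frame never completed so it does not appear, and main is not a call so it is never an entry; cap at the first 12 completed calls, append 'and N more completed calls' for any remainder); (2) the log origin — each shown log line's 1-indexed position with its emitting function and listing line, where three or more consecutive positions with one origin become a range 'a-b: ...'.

Answer: the defect is in count_flags at line 33.
Key fact: The faulty run's log stops after 11 lines; the working version's next line would be 'enter weigh_samples: 4 items against 6'.
Crash: count_flags, line 33, AssertionError.
Call chain: main -> count_flags([4, 7, 9, 6], 6) (called at line 60).
First divergence: position 12 — the faulty run's log ends after 11 lines; the working version continues with 'enter weigh_samples: 4 items against 6'.
Intended log window:
  10: leaving collect_span with 2
  11: combined inputs 26 / 2
  12: enter weigh_samples: 4 items against 6
  13: merge_totals start: n=4 cutoff=6
Execution walk:
  probe_limits([4, 7, 9, 6]) -> 26  [called from count_flags, line 30]
  collect_span([4, 7, 9, 6], 6) -> 2  [called from count_flags, line 31]
Log line origins:
  1: emitted by main (line 59)
  2: emitted by count_flags (line 29)
  3: emitted by probe_limits (line 2)
  4-7: emitted by probe_limits (line 6)
  8: emitted by probe_limits (line 7)
  9: emitted by collect_span (line 11)
  10: emitted by collect_span (line 16)
  11: emitted by count_flags (line 32)
A correct fix: line 33: replace `<` with `>`.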